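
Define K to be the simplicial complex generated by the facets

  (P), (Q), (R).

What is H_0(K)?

H_0 = Z^3.

K has 3 vertices.
rank ∂_0 = 0, rank ∂_1 = 0 ⇒ b_0 = 3 − 0 − 0 = 3. So H_0 = Z^3.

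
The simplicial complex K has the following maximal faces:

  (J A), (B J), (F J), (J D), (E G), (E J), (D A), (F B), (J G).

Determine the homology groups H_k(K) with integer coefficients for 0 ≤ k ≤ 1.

H_0 = Z,  H_1 = Z^3.

We work with the vertex ordering A < B < D < E < F < G < J. The simplices of K, each written with vertices in increasing order, are:

  0-simplices (7): A, B, D, E, F, G, J
  1-simplices (9): AD, AJ, BF, BJ, DJ, EG, EJ, FJ, GJ

so the chain groups are C_0 ≅ Z^7, C_1 ≅ Z^9.

Boundary ∂_1: C_1 → C_0 sends each edge [p,q] (with p < q) to q − p. For instance
  ∂DJ = J − D.
As a 7×9 matrix over Z this has rank 6, with invariant factors (1,1,1,1,1,1).

Reading off H_k = ker ∂_k / im ∂_{k+1}:

  H_0: rank C_0 − rank ∂_1 = 7 − 6 = 1, and the invariant factors of ∂_1 are all 1, so H_0 ≅ Z.
  H_1: rank ker ∂_1 − rank ∂_2 = (9 − 6) − 0 = 3, and there is no ∂_2, so H_1 ≅ Z^3.

As a check, the Euler characteristic is 7 − 9 = -2, which agrees with 1 − 3 = -2.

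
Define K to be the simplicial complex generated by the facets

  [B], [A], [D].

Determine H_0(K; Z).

H_0 ≅ Z^3.

Order the vertices as A < B < D. Listing each simplex with vertices in this order, K has dimension 0 with simplices:

  0-simplices (3): A, B, D

Hence C_0 ≅ Z^3.

Reading off H_k = ker ∂_k / im ∂_{k+1}:

  H_0: rank C_0 − rank ∂_1 = 3 − 0 = 3, and there is no ∂_1, so H_0 = Z^3.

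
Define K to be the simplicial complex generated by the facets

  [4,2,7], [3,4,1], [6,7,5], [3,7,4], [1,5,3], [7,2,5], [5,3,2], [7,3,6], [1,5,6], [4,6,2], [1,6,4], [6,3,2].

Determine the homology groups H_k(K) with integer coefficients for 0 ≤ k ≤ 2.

H_0 ≅ Z,  H_1 ≅ Z_2,  H_2 = 0.

Take the total order 1 < 2 < 3 < 4 < 5 < 6 < 7 on the vertex set. Then K (dimension 2) consists of the simplices:

  0-simplices (7): [1], [2], [3], [4], [5], [6], [7]
  1-simplices (18): [1,3], [1,4], [1,5], [1,6], [2,3], [2,4], [2,5], [2,6], [2,7], [3,4], [3,5], [3,6], [3,7], [4,6], [4,7], [5,6], [5,7], [6,7]
  2-simplices (12): [1,3,4], [1,3,5], [1,4,6], [1,5,6], [2,3,5], [2,3,6], [2,4,6], [2,4,7], [2,5,7], [3,4,7], [3,6,7], [5,6,7]

so the chain groups are C_0 ≅ Z^7, C_1 ≅ Z^18, C_2 ≅ Z^12.

Boundary ∂_1: C_1 → C_0 sends each edge [p,q] (with p < q) to q − p. For instance
  ∂[1,3] = [3] − [1].
As a 7×18 matrix over Z this has rank 6, with invariant factors (1,1,1,1,1,1).

The boundary map ∂_2: C_2 → C_1 sends each 2-simplex [p,q,r] to [q,r] − [p,r] + [p,q]. For instance
  ∂[2,3,6] = [3,6] − [2,6] + [2,3],
  ∂[1,4,6] = [4,6] − [1,6] + [1,4].
This gives a 18×12 integer matrix of rank 12; reducing to Smith normal form yields diagonal entries (1,1,1,1,1,1,1,1,1,1,1,2).

Now H_k = ker ∂_k / im ∂_{k+1}, so:

  H_0: rank C_0 − rank ∂_1 = 7 − 6 = 1, and the invariant factors of ∂_1 are all 1, so H_0 ≅ Z.
  H_1: rank ker ∂_1 − rank ∂_2 = (18 − 6) − 12 = 0, and ∂_2 has invariant factor 2 > 1, so H_1 ≅ Z_2.
  H_2: rank ker ∂_2 − rank ∂_3 = (12 − 12) − 0 = 0, and there is no ∂_3, so H_2 ≅ 0.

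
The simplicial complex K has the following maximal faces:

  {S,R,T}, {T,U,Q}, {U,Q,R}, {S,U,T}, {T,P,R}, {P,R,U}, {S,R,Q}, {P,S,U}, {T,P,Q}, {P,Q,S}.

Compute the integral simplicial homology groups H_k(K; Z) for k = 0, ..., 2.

H_0 = Z,  H_1 = Z/2,  H_2 = 0.

We work with the vertex ordering P < Q < R < S < T < U. The simplices of K, each written with vertices in increasing order, are:

  0-simplices (6): P, Q, R, S, T, U
  1-simplices (15): PQ, PR, PS, PT, PU, QR, QS, QT, QU, RS, RT, RU, ST, SU, TU
  2-simplices (10): PQS, PQT, PRT, PRU, PSU, QRS, QRU, QTU, RST, STU

Hence C_0 ≅ Z^6, C_1 ≅ Z^15, C_2 ≅ Z^10.

∂_1: C_1 → C_0 maps an edge to its endpoints' difference, ∂[p,q] = q − p. For instance
  ∂PU = U − P.
As a 6×15 matrix over Z this has rank 5, with invariant factors (1,1,1,1,1).

The boundary map ∂_2: C_2 → C_1 acts by ∂[p,q,r] = [q,r] − [p,r] + [p,q]. For instance
  ∂PQS = QS − PS + PQ,
  ∂PQT = QT − PT + PQ.
The resulting 15×10 matrix has rank 10, and its Smith normal form has invariant factors (1,1,1,1,1,1,1,1,1,2).

Now H_k = ker ∂_k / im ∂_{k+1}, so:

  H_0: rank C_0 − rank ∂_1 = 6 − 5 = 1, and the invariant factors of ∂_1 are all 1, so H_0 ≅ Z.
  H_1: rank ker ∂_1 − rank ∂_2 = (15 − 5) − 10 = 0, and ∂_2 has invariant factor 2 > 1, so H_1 ≅ Z/2.
  H_2: rank ker ∂_2 − rank ∂_3 = (10 − 10) − 0 = 0, and there is no ∂_3, so H_2 ≅ 0.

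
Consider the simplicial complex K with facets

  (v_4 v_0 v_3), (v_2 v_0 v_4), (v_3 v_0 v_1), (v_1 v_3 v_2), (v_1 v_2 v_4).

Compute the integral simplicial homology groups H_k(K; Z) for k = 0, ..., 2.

H_0 = Z,  H_1 = Z,  H_2 = 0.

We work with the vertex ordering v_0 < v_1 < v_2 < v_3 < v_4. The simplices of K, each written with vertices in increasing order, are:

  0-simplices (5): [v_0], [v_1], [v_2], [v_3], [v_4]
  1-simplices (10): [v_0,v_1], [v_0,v_2], [v_0,v_3], [v_0,v_4], [v_1,v_2], [v_1,v_3], [v_1,v_4], [v_2,v_3], [v_2,v_4], [v_3,v_4]
  2-simplices (5): [v_0,v_1,v_3], [v_0,v_2,v_4], [v_0,v_3,v_4], [v_1,v_2,v_3], [v_1,v_2,v_4]

so the chain groups are C_0 ≅ Z^5, C_1 ≅ Z^10, C_2 ≅ Z^5.

∂_1: C_1 → C_0 is given by ∂[p,q] = [q] − [p].
The 5×10 boundary matrix has rank 4 and Smith normal form diag(1,1,1,1).

∂_2: C_2 → C_1 acts by ∂[p,q,r] = [q,r] − [p,r] + [p,q]. For instance
  ∂[v_0,v_3,v_4] = [v_3,v_4] − [v_0,v_4] + [v_0,v_3],
  ∂[v_0,v_2,v_4] = [v_2,v_4] − [v_0,v_4] + [v_0,v_2].
This gives a 10×5 integer matrix of rank 5; reducing to Smith normal form yields diagonal entries (1,1,1,1,1).

Computing H_k = (kernel of ∂_k) / (image of ∂_{k+1}):

  H_0: rank C_0 − rank ∂_1 = 5 − 4 = 1, and the invariant factors of ∂_1 are all 1, so H_0 = Z.
  H_1: rank ker ∂_1 − rank ∂_2 = (10 − 4) − 5 = 1, and the invariant factors of ∂_2 are all 1, so H_1 = Z.
  H_2: rank ker ∂_2 − rank ∂_3 = (5 − 5) − 0 = 0, and there is no ∂_3, so H_2 = 0.

(K is a triangulation of the Möbius band.)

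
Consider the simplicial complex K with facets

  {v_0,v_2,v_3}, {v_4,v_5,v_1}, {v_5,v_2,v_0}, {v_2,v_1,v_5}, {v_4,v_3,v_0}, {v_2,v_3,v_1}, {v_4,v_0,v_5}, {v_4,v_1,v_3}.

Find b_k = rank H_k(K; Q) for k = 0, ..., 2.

We work with the vertex ordering v_0 < v_1 < v_2 < v_3 < v_4 < v_5. The simplices of K, each written with vertices in increasing order, are:

  0-simplices (6): [v_0], [v_1], [v_2], [v_3], [v_4], [v_5]
  1-simplices (12): [v_0,v_2], [v_0,v_3], [v_0,v_4], [v_0,v_5], [v_1,v_2], [v_1,v_3], [v_1,v_4], [v_1,v_5], [v_2,v_3], [v_2,v_5], [v_3,v_4], [v_4,v_5]
  2-simplices (8): [v_0,v_2,v_3], [v_0,v_2,v_5], [v_0,v_3,v_4], [v_0,v_4,v_5], [v_1,v_2,v_3], [v_1,v_2,v_5], [v_1,v_3,v_4], [v_1,v_4,v_5]

so the chain groups are C_0 ≅ Z^6, C_1 ≅ Z^12, C_2 ≅ Z^8.

The boundary map ∂_1: C_1 → C_0 is given by ∂[p,q] = [q] − [p].
As a 6×12 matrix over Z this has rank 5, with invariant factors (1,1,1,1,1).

∂_2: C_2 → C_1 maps a triangle to the signed sum of its edges. For instance
  ∂[v_1,v_3,v_4] = [v_3,v_4] − [v_1,v_4] + [v_1,v_3],
  ∂[v_0,v_3,v_4] = [v_3,v_4] − [v_0,v_4] + [v_0,v_3].
The 12×8 boundary matrix has rank 7 and Smith normal form diag(1,1,1,1,1,1,1).

Now H_k = ker ∂_k / im ∂_{k+1}, so:

  H_0: rank C_0 − rank ∂_1 = 6 − 5 = 1, and the invariant factors of ∂_1 are all 1, so H_0 = Z.
  H_1: rank ker ∂_1 − rank ∂_2 = (12 − 5) − 7 = 0, and the invariant factors of ∂_2 are all 1, so H_1 = 0.
  H_2: rank ker ∂_2 − rank ∂_3 = (8 − 7) − 0 = 1, and there is no ∂_3, so H_2 = Z.

As a check, the Euler characteristic is 6 − 12 + 8 = 2, which agrees with 1 − 0 + 1 = 2.
(K is a triangulation of the 2-sphere S^2.)

Hence the Betti numbers are b_0 = 1, b_1 = 0, b_2 = 1.

b_0 = 1, b_1 = 0, b_2 = 1.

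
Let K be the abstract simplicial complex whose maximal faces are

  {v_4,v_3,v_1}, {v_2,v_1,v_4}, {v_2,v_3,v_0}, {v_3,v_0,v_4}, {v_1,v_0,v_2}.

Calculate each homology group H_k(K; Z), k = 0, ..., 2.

H_0 = Z,  H_1 = Z,  H_2 = 0.

We work with the vertex ordering v_0 < v_1 < v_2 < v_3 < v_4. The simplices of K, each written with vertices in increasing order, are:

  0-simplices (5): [v_0], [v_1], [v_2], [v_3], [v_4]
  1-simplices (10): [v_0,v_1], [v_0,v_2], [v_0,v_3], [v_0,v_4], [v_1,v_2], [v_1,v_3], [v_1,v_4], [v_2,v_3], [v_2,v_4], [v_3,v_4]
  2-simplices (5): [v_0,v_1,v_2], [v_0,v_2,v_3], [v_0,v_3,v_4], [v_1,v_2,v_4], [v_1,v_3,v_4]

giving chain groups C_0 ≅ Z^5, C_1 ≅ Z^10, C_2 ≅ Z^5.

The boundary map ∂_1: C_1 → C_0 maps an edge to its endpoints' difference, ∂[p,q] = q − p.
This gives a 5×10 integer matrix of rank 4; reducing to Smith normal form yields diagonal entries (1,1,1,1).

The boundary map ∂_2: C_2 → C_1 maps a triangle to the signed sum of its edges. For instance
  ∂[v_1,v_2,v_4] = [v_2,v_4] − [v_1,v_4] + [v_1,v_2],
  ∂[v_0,v_2,v_3] = [v_2,v_3] − [v_0,v_3] + [v_0,v_2].
As a 10×5 matrix over Z this has rank 5, with invariant factors (1,1,1,1,1).

Computing H_k = (kernel of ∂_k) / (image of ∂_{k+1}):

  H_0: rank C_0 − rank ∂_1 = 5 − 4 = 1, and the invariant factors of ∂_1 are all 1, so H_0 ≅ Z.
  H_1: rank ker ∂_1 − rank ∂_2 = (10 − 4) − 5 = 1, and the invariant factors of ∂_2 are all 1, so H_1 ≅ Z.
  H_2: rank ker ∂_2 − rank ∂_3 = (5 − 5) − 0 = 0, and there is no ∂_3, so H_2 ≅ 0.

As a check, the Euler characteristic is 5 − 10 + 5 = 0, which agrees with 1 − 1 + 0 = 0.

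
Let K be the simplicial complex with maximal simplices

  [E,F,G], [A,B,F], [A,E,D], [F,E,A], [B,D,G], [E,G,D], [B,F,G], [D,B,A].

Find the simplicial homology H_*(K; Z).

Take the total order A < B < D < E < F < G on the vertex set. Then K (dimension 2) consists of the simplices:

  0-simplices (6): A, B, D, E, F, G
  1-simplices (12): AB, AD, AE, AF, BD, BF, BG, DE, DG, EF, EG, FG
  2-simplices (8): ABD, ABF, ADE, AEF, BDG, BFG, DEG, EFG

giving chain groups C_0 ≅ Z^6, C_1 ≅ Z^12, C_2 ≅ Z^8.

The boundary map ∂_1: C_1 → C_0 sends each edge [p,q] (with p < q) to q − p. For instance
  ∂BF = F − B.
The 6×12 boundary matrix has rank 5 and Smith normal form diag(1,1,1,1,1).

The boundary map ∂_2: C_2 → C_1 maps a triangle to the signed sum of its edges. For instance
  ∂BDG = DG − BG + BD,
  ∂AEF = EF − AF + AE.
This gives a 12×8 integer matrix of rank 7; reducing to Smith normal form yields diagonal entries (1,1,1,1,1,1,1).

Reading off H_k = ker ∂_k / im ∂_{k+1}:

  H_0: rank C_0 − rank ∂_1 = 6 − 5 = 1, and the invariant factors of ∂_1 are all 1, so H_0 = Z.
  H_1: rank ker ∂_1 − rank ∂_2 = (12 − 5) − 7 = 0, and the invariant factors of ∂_2 are all 1, so H_1 = 0.
  H_2: rank ker ∂_2 − rank ∂_3 = (8 − 7) − 0 = 1, and there is no ∂_3, so H_2 = Z.

H_0 = Z,  H_1 = 0,  H_2 = Z.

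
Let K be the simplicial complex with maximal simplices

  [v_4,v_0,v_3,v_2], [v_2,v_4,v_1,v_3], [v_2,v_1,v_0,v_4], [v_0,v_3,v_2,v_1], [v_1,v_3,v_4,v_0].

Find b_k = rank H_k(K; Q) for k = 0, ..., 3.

Take the total order v_0 < v_1 < v_2 < v_3 < v_4 on the vertex set. Then K (dimension 3) consists of the simplices:

  0-simplices (5): [v_0], [v_1], [v_2], [v_3], [v_4]
  1-simplices (10): [v_0,v_1], [v_0,v_2], [v_0,v_3], [v_0,v_4], [v_1,v_2], [v_1,v_3], [v_1,v_4], [v_2,v_3], [v_2,v_4], [v_3,v_4]
  2-simplices (10): [v_0,v_1,v_2], [v_0,v_1,v_3], [v_0,v_1,v_4], [v_0,v_2,v_3], [v_0,v_2,v_4], [v_0,v_3,v_4], [v_1,v_2,v_3], [v_1,v_2,v_4], [v_1,v_3,v_4], [v_2,v_3,v_4]
  3-simplices (5): [v_0,v_1,v_2,v_3], [v_0,v_1,v_2,v_4], [v_0,v_1,v_3,v_4], [v_0,v_2,v_3,v_4], [v_1,v_2,v_3,v_4]

so the chain groups are C_0 ≅ Z^5, C_1 ≅ Z^10, C_2 ≅ Z^10, C_3 ≅ Z^5.

∂_1: C_1 → C_0 sends each edge [p,q] (with p < q) to q − p.
The resulting 5×10 matrix has rank 4, and its Smith normal form has invariant factors (1,1,1,1).

The boundary map ∂_2: C_2 → C_1 acts by ∂[p,q,r] = [q,r] − [p,r] + [p,q]. For instance
  ∂[v_1,v_2,v_3] = [v_2,v_3] − [v_1,v_3] + [v_1,v_2],
  ∂[v_0,v_2,v_4] = [v_2,v_4] − [v_0,v_4] + [v_0,v_2].
As a 10×10 matrix over Z this has rank 6, with invariant factors (1,1,1,1,1,1).

∂_3: C_3 → C_2 sends each 3-simplex σ to the alternating sum Σ_i (−1)^i (σ with its i-th vertex removed). For instance
  ∂[v_0,v_2,v_3,v_4] = [v_2,v_3,v_4] − [v_0,v_3,v_4] + [v_0,v_2,v_4] − [v_0,v_2,v_3],
  ∂[v_1,v_2,v_3,v_4] = [v_2,v_3,v_4] − [v_1,v_3,v_4] + [v_1,v_2,v_4] − [v_1,v_2,v_3].
As a 10×5 matrix over Z this has rank 4, with invariant factors (1,1,1,1).

Now H_k = ker ∂_k / im ∂_{k+1}, so:

  H_0: rank C_0 − rank ∂_1 = 5 − 4 = 1, and the invariant factors of ∂_1 are all 1, so H_0 = Z.
  H_1: rank ker ∂_1 − rank ∂_2 = (10 − 4) − 6 = 0, and the invariant factors of ∂_2 are all 1, so H_1 = 0.
  H_2: rank ker ∂_2 − rank ∂_3 = (10 − 6) − 4 = 0, and the invariant factors of ∂_3 are all 1, so H_2 = 0.
  H_3: rank ker ∂_3 − rank ∂_4 = (5 − 4) − 0 = 1, and there is no ∂_4, so H_3 = Z.

As a check, the Euler characteristic is 5 − 10 + 10 − 5 = 0, which agrees with 1 − 0 + 0 − 1 = 0.

Hence the Betti numbers are b_0 = 1, b_1 = 0, b_2 = 0, b_3 = 1.

b_0 = 1, b_1 = 0, b_2 = 0, b_3 = 1.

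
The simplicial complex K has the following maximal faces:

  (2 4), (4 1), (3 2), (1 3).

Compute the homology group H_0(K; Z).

We work with the vertex ordering 1 < 2 < 3 < 4. The simplices of K, each written with vertices in increasing order, are:

  0-simplices (4): [1], [2], [3], [4]
  1-simplices (4): [1,3], [1,4], [2,3], [2,4]

giving chain groups C_0 ≅ Z^4, C_1 ≅ Z^4.

Boundary ∂_1: C_1 → C_0 is given by ∂[p,q] = [q] − [p]. For instance
  ∂[1,3] = [3] − [1].
As a 4×4 matrix over Z this has rank 3, with invariant factors (1,1,1).

From H_k ≅ ker(∂_k) / im(∂_{k+1}) we obtain:

  H_0: rank C_0 − rank ∂_1 = 4 − 3 = 1, and the invariant factors of ∂_1 are all 1, so H_0 = Z.

H_0 ≅ Z.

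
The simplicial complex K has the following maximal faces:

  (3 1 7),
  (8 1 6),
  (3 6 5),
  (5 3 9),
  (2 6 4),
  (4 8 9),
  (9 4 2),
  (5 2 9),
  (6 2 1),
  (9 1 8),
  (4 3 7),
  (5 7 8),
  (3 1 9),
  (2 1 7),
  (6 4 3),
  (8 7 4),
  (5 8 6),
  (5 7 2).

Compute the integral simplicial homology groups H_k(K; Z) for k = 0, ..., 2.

Take the total order 1 < 2 < 3 < 4 < 5 < 6 < 7 < 8 < 9 on the vertex set. Then K (dimension 2) consists of the simplices:

  0-simplices (9): [1], [2], [3], [4], [5], [6], [7], [8], [9]
  1-simplices (27): (27 of them)
  2-simplices (18): [1,2,6], [1,2,7], [1,3,7], [1,3,9], [1,6,8], [1,8,9], [2,4,6], [2,4,9], [2,5,7], [2,5,9], [3,4,6], [3,4,7], [3,5,6], [3,5,9], [4,7,8], [4,8,9], [5,6,8], [5,7,8]

giving chain groups C_0 ≅ Z^9, C_1 ≅ Z^27, C_2 ≅ Z^18.

The boundary map ∂_1: C_1 → C_0 sends each edge [p,q] (with p < q) to q − p.
The resulting 9×27 matrix has rank 8, and its Smith normal form has invariant factors (1,1,1,1,1,1,1,1).

Boundary ∂_2: C_2 → C_1 acts by ∂[p,q,r] = [q,r] − [p,r] + [p,q]. For instance
  ∂[4,8,9] = [8,9] − [4,9] + [4,8],
  ∂[5,6,8] = [6,8] − [5,8] + [5,6].
The 27×18 boundary matrix has rank 17 and Smith normal form diag(1,1,1,1,1,1,1,1,1,1,1,1,1,1,1,1,1).

Reading off H_k = ker ∂_k / im ∂_{k+1}:

  H_0: rank C_0 − rank ∂_1 = 9 − 8 = 1, and the invariant factors of ∂_1 are all 1, so H_0 ≅ Z.
  H_1: rank ker ∂_1 − rank ∂_2 = (27 − 8) − 17 = 2, and the invariant factors of ∂_2 are all 1, so H_1 ≅ Z^2.
  H_2: rank ker ∂_2 − rank ∂_3 = (18 − 17) − 0 = 1, and there is no ∂_3, so H_2 ≅ Z.

As a check, the Euler characteristic is 9 − 27 + 18 = 0, which agrees with 1 − 2 + 1 = 0.

H_0 ≅ Z,  H_1 ≅ Z^2,  H_2 ≅ Z.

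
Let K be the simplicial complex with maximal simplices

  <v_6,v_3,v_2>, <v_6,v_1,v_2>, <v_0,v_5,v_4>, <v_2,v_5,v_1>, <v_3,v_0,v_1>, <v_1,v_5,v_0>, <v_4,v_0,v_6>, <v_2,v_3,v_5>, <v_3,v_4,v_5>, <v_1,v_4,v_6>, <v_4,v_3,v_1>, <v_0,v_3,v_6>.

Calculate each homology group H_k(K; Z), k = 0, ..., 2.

Take the total order v_0 < v_1 < v_2 < v_3 < v_4 < v_5 < v_6 on the vertex set. Then K (dimension 2) consists of the simplices:

  0-simplices (7): [v_0], [v_1], [v_2], [v_3], [v_4], [v_5], [v_6]
  1-simplices (18): (18 of them)
  2-simplices (12): (12 of them)

so the chain groups are C_0 ≅ Z^7, C_1 ≅ Z^18, C_2 ≅ Z^12.

Boundary ∂_1: C_1 → C_0 sends each edge [p,q] (with p < q) to q − p.
The resulting 7×18 matrix has rank 6, and its Smith normal form has invariant factors (1,1,1,1,1,1).

Boundary ∂_2: C_2 → C_1 maps a triangle to the signed sum of its edges. For instance
  ∂[v_2,v_3,v_6] = [v_3,v_6] − [v_2,v_6] + [v_2,v_3],
  ∂[v_0,v_1,v_5] = [v_1,v_5] − [v_0,v_5] + [v_0,v_1].
The resulting 18×12 matrix has rank 12, and its Smith normal form has invariant factors (1,1,1,1,1,1,1,1,1,1,1,2).

Computing H_k = (kernel of ∂_k) / (image of ∂_{k+1}):

  H_0: rank C_0 − rank ∂_1 = 7 − 6 = 1, and the invariant factors of ∂_1 are all 1, so H_0 ≅ Z.
  H_1: rank ker ∂_1 − rank ∂_2 = (18 − 6) − 12 = 0, and ∂_2 has invariant factor 2 > 1, so H_1 ≅ Z/2Z.
  H_2: rank ker ∂_2 − rank ∂_3 = (12 − 12) − 0 = 0, and there is no ∂_3, so H_2 ≅ 0.

As a check, the Euler characteristic is 7 − 18 + 12 = 1, which agrees with 1 − 0 + 0 = 1.
(K is a triangulation of the real projective plane RP^2.)

H_0 ≅ Z,  H_1 ≅ Z/2Z,  H_2 = 0.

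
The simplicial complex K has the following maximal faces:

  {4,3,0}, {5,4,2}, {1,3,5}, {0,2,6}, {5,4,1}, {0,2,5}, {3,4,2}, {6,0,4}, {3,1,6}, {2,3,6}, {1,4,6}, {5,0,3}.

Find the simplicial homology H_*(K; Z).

H_0 = Z,  H_1 = Z/2,  H_2 = 0.

Fix the vertex order 0 < 1 < 2 < 3 < 4 < 5 < 6 and write every simplex with vertices in increasing order. Then dim K = 2 and the simplices of K are:

  0-simplices (7): [0], [1], [2], [3], [4], [5], [6]
  1-simplices (18): [0,2], [0,3], [0,4], [0,5], [0,6], [1,3], [1,4], [1,5], [1,6], [2,3], [2,4], [2,5], [2,6], [3,4], [3,5], [3,6], [4,5], [4,6]
  2-simplices (12): [0,2,5], [0,2,6], [0,3,4], [0,3,5], [0,4,6], [1,3,5], [1,3,6], [1,4,5], [1,4,6], [2,3,4], [2,3,6], [2,4,5]

Hence C_0 ≅ Z^7, C_1 ≅ Z^18, C_2 ≅ Z^12.

∂_1: C_1 → C_0 is given by ∂[p,q] = [q] − [p]. For instance
  ∂[2,4] = [4] − [2].
The resulting 7×18 matrix has rank 6, and its Smith normal form has invariant factors (1,1,1,1,1,1).

Boundary ∂_2: C_2 → C_1 sends each 2-simplex [p,q,r] to [q,r] − [p,r] + [p,q]. For instance
  ∂[1,3,6] = [3,6] − [1,6] + [1,3],
  ∂[0,4,6] = [4,6] − [0,6] + [0,4].
As a 18×12 matrix over Z this has rank 12, with invariant factors (1,1,1,1,1,1,1,1,1,1,1,2).

From H_k ≅ ker(∂_k) / im(∂_{k+1}) we obtain:

  H_0: rank C_0 − rank ∂_1 = 7 − 6 = 1, and the invariant factors of ∂_1 are all 1, so H_0 = Z.
  H_1: rank ker ∂_1 − rank ∂_2 = (18 − 6) − 12 = 0, and ∂_2 has invariant factor 2 > 1, so H_1 = Z/2.
  H_2: rank ker ∂_2 − rank ∂_3 = (12 − 12) − 0 = 0, and there is no ∂_3, so H_2 = 0.

(K is a triangulation of the real projective plane RP^2.)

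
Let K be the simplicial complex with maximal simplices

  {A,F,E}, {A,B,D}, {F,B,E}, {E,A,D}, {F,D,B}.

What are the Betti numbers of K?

b_0 = 1, b_1 = 1, b_2 = 0.

Fix the vertex order A < B < D < E < F and write every simplex with vertices in increasing order. Then dim K = 2 and the simplices of K are:

  0-simplices (5): A, B, D, E, F
  1-simplices (10): AB, AD, AE, AF, BD, BE, BF, DE, DF, EF
  2-simplices (5): ABD, ADE, AEF, BDF, BEF

so the chain groups are C_0 ≅ Z^5, C_1 ≅ Z^10, C_2 ≅ Z^5.

The boundary map ∂_1: C_1 → C_0 maps an edge to its endpoints' difference, ∂[p,q] = q − p. For instance
  ∂AD = D − A.
The resulting 5×10 matrix has rank 4, and its Smith normal form has invariant factors (1,1,1,1).

Boundary ∂_2: C_2 → C_1 acts by ∂[p,q,r] = [q,r] − [p,r] + [p,q]. For instance
  ∂ADE = DE − AE + AD,
  ∂BEF = EF − BF + BE.
The 10×5 boundary matrix has rank 5 and Smith normal form diag(1,1,1,1,1).

Reading off H_k = ker ∂_k / im ∂_{k+1}:

  H_0: rank C_0 − rank ∂_1 = 5 − 4 = 1, and the invariant factors of ∂_1 are all 1, so H_0 ≅ Z.
  H_1: rank ker ∂_1 − rank ∂_2 = (10 − 4) − 5 = 1, and the invariant factors of ∂_2 are all 1, so H_1 ≅ Z.
  H_2: rank ker ∂_2 − rank ∂_3 = (5 − 5) − 0 = 0, and there is no ∂_3, so H_2 ≅ 0.

As a check, the Euler characteristic is 5 − 10 + 5 = 0, which agrees with 1 − 1 + 0 = 0.
(K is a triangulation of the Möbius band.)

Hence the Betti numbers are b_0 = 1, b_1 = 1, b_2 = 0.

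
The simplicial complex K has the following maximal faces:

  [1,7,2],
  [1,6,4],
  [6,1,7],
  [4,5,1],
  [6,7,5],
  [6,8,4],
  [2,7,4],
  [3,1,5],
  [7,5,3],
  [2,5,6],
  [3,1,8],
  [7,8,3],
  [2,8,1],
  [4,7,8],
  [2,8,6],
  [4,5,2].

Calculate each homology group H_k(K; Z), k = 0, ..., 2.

H_0 = Z,  H_1 = Z^2,  H_2 = Z.

Fix the vertex order 1 < 2 < 3 < 4 < 5 < 6 < 7 < 8 and write every simplex with vertices in increasing order. Then dim K = 2 and the simplices of K are:

  0-simplices (8): [1], [2], [3], [4], [5], [6], [7], [8]
  1-simplices (24): (24 of them)
  2-simplices (16): [1,2,7], [1,2,8], [1,3,5], [1,3,8], [1,4,5], [1,4,6], [1,6,7], [2,4,5], [2,4,7], [2,5,6], [2,6,8], [3,5,7], [3,7,8], [4,6,8], [4,7,8], [5,6,7]

giving chain groups C_0 ≅ Z^8, C_1 ≅ Z^24, C_2 ≅ Z^16.

The boundary map ∂_1: C_1 → C_0 maps an edge to its endpoints' difference, ∂[p,q] = q − p. For instance
  ∂[2,4] = [4] − [2].
This gives a 8×24 integer matrix of rank 7; reducing to Smith normal form yields diagonal entries (1,1,1,1,1,1,1).

The boundary map ∂_2: C_2 → C_1 acts by ∂[p,q,r] = [q,r] − [p,r] + [p,q]. For instance
  ∂[2,5,6] = [5,6] − [2,6] + [2,5],
  ∂[5,6,7] = [6,7] − [5,7] + [5,6].
The resulting 24×16 matrix has rank 15, and its Smith normal form has invariant factors (1,1,1,1,1,1,1,1,1,1,1,1,1,1,1).

Computing H_k = (kernel of ∂_k) / (image of ∂_{k+1}):

  H_0: rank C_0 − rank ∂_1 = 8 − 7 = 1, and the invariant factors of ∂_1 are all 1, so H_0 = Z.
  H_1: rank ker ∂_1 − rank ∂_2 = (24 − 7) − 15 = 2, and the invariant factors of ∂_2 are all 1, so H_1 = Z^2.
  H_2: rank ker ∂_2 − rank ∂_3 = (16 − 15) − 0 = 1, and there is no ∂_3, so H_2 = Z.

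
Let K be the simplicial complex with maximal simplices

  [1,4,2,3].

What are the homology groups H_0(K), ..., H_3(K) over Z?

H_0 ≅ Z,  H_1 = 0,  H_2 = 0,  H_3 = 0.

Order the vertices as 1 < 2 < 3 < 4. Listing each simplex with vertices in this order, K has dimension 3 with simplices:

  0-simplices (4): [1], [2], [3], [4]
  1-simplices (6): [1,2], [1,3], [1,4], [2,3], [2,4], [3,4]
  2-simplices (4): [1,2,3], [1,2,4], [1,3,4], [2,3,4]
  3-simplices (1): [1,2,3,4]

Hence C_0 ≅ Z^4, C_1 ≅ Z^6, C_2 ≅ Z^4, C_3 ≅ Z^1.

The boundary map ∂_1: C_1 → C_0 maps an edge to its endpoints' difference, ∂[p,q] = q − p. For instance
  ∂[2,3] = [3] − [2].
This gives a 4×6 integer matrix of rank 3; reducing to Smith normal form yields diagonal entries (1,1,1).

Boundary ∂_2: C_2 → C_1 maps a triangle to the signed sum of its edges. For instance
  ∂[1,2,3] = [2,3] − [1,3] + [1,2],
  ∂[1,3,4] = [3,4] − [1,4] + [1,3].
As a 6×4 matrix over Z this has rank 3, with invariant factors (1,1,1).

Boundary ∂_3: C_3 → C_2 sends each 3-simplex σ to the alternating sum Σ_i (−1)^i (σ with its i-th vertex removed). For instance
  ∂[1,2,3,4] = [2,3,4] − [1,3,4] + [1,2,4] − [1,2,3].
As a 4×1 matrix over Z this has rank 1, with invariant factors (1).

Now H_k = ker ∂_k / im ∂_{k+1}, so:

  H_0: rank C_0 − rank ∂_1 = 4 − 3 = 1, and the invariant factors of ∂_1 are all 1, so H_0 = Z.
  H_1: rank ker ∂_1 − rank ∂_2 = (6 − 3) − 3 = 0, and the invariant factors of ∂_2 are all 1, so H_1 = 0.
  H_2: rank ker ∂_2 − rank ∂_3 = (4 − 3) − 1 = 0, and the invariant factors of ∂_3 are all 1, so H_2 = 0.
  H_3: rank ker ∂_3 − rank ∂_4 = (1 − 1) − 0 = 0, and there is no ∂_4, so H_3 = 0.

(K is a triangulation of the 3-simplex.)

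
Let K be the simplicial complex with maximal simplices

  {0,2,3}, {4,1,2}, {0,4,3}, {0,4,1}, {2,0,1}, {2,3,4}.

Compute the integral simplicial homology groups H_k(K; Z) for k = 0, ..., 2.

H_0 = Z,  H_1 = 0,  H_2 = Z.

Fix the vertex order 0 < 1 < 2 < 3 < 4 and write every simplex with vertices in increasing order. Then dim K = 2 and the simplices of K are:

  0-simplices (5): [0], [1], [2], [3], [4]
  1-simplices (9): [0,1], [0,2], [0,3], [0,4], [1,2], [1,4], [2,3], [2,4], [3,4]
  2-simplices (6): [0,1,2], [0,1,4], [0,2,3], [0,3,4], [1,2,4], [2,3,4]

Hence C_0 ≅ Z^5, C_1 ≅ Z^9, C_2 ≅ Z^6.

The boundary map ∂_1: C_1 → C_0 is given by ∂[p,q] = [q] − [p].
The resulting 5×9 matrix has rank 4, and its Smith normal form has invariant factors (1,1,1,1).

Boundary ∂_2: C_2 → C_1 maps a triangle to the signed sum of its edges. For instance
  ∂[2,3,4] = [3,4] − [2,4] + [2,3],
  ∂[0,3,4] = [3,4] − [0,4] + [0,3].
As a 9×6 matrix over Z this has rank 5, with invariant factors (1,1,1,1,1).

Now H_k = ker ∂_k / im ∂_{k+1}, so:

  H_0: rank C_0 − rank ∂_1 = 5 − 4 = 1, and the invariant factors of ∂_1 are all 1, so H_0 = Z.
  H_1: rank ker ∂_1 − rank ∂_2 = (9 − 4) − 5 = 0, and the invariant factors of ∂_2 are all 1, so H_1 = 0.
  H_2: rank ker ∂_2 − rank ∂_3 = (6 − 5) − 0 = 1, and there is no ∂_3, so H_2 = Z.

As a check, the Euler characteristic is 5 − 9 + 6 = 2, which agrees with 1 − 0 + 1 = 2.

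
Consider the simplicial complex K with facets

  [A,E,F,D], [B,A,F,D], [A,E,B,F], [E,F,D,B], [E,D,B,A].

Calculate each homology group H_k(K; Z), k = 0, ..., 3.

H_0 ≅ Z,  H_1 = 0,  H_2 = 0,  H_3 ≅ Z.

Take the total order A < B < D < E < F on the vertex set. Then K (dimension 3) consists of the simplices:

  0-simplices (5): A, B, D, E, F
  1-simplices (10): AB, AD, AE, AF, BD, BE, BF, DE, DF, EF
  2-simplices (10): ABD, ABE, ABF, ADE, ADF, AEF, BDE, BDF, BEF, DEF
  3-simplices (5): ABDE, ABDF, ABEF, ADEF, BDEF

giving chain groups C_0 ≅ Z^5, C_1 ≅ Z^10, C_2 ≅ Z^10, C_3 ≅ Z^5.

∂_1: C_1 → C_0 is given by ∂[p,q] = [q] − [p]. For instance
  ∂BF = F − B.
The resulting 5×10 matrix has rank 4, and its Smith normal form has invariant factors (1,1,1,1).

Boundary ∂_2: C_2 → C_1 maps a triangle to the signed sum of its edges. For instance
  ∂BDF = DF − BF + BD,
  ∂ABF = BF − AF + AB.
As a 10×10 matrix over Z this has rank 6, with invariant factors (1,1,1,1,1,1).

Boundary ∂_3: C_3 → C_2 sends each 3-simplex σ to the alternating sum Σ_i (−1)^i (σ with its i-th vertex removed). For instance
  ∂ABEF = BEF − AEF + ABF − ABE,
  ∂ABDF = BDF − ADF + ABF − ABD.
The resulting 10×5 matrix has rank 4, and its Smith normal form has invariant factors (1,1,1,1).

Now H_k = ker ∂_k / im ∂_{k+1}, so:

  H_0: rank C_0 − rank ∂_1 = 5 − 4 = 1, and the invariant factors of ∂_1 are all 1, so H_0 ≅ Z.
  H_1: rank ker ∂_1 − rank ∂_2 = (10 − 4) − 6 = 0, and the invariant factors of ∂_2 are all 1, so H_1 ≅ 0.
  H_2: rank ker ∂_2 − rank ∂_3 = (10 − 6) − 4 = 0, and the invariant factors of ∂_3 are all 1, so H_2 ≅ 0.
  H_3: rank ker ∂_3 − rank ∂_4 = (5 − 4) − 0 = 1, and there is no ∂_4, so H_3 ≅ Z.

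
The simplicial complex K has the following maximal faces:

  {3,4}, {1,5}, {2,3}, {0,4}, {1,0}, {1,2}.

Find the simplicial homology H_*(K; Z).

H_0 ≅ Z,  H_1 ≅ Z.

Order the vertices as 0 < 1 < 2 < 3 < 4 < 5. Listing each simplex with vertices in this order, K has dimension 1 with simplices:

  0-simplices (6): [0], [1], [2], [3], [4], [5]
  1-simplices (6): [0,1], [0,4], [1,2], [1,5], [2,3], [3,4]

giving chain groups C_0 ≅ Z^6, C_1 ≅ Z^6.

The boundary map ∂_1: C_1 → C_0 is given by ∂[p,q] = [q] − [p].
This gives a 6×6 integer matrix of rank 5; reducing to Smith normal form yields diagonal entries (1,1,1,1,1).

From H_k ≅ ker(∂_k) / im(∂_{k+1}) we obtain:

  H_0: rank C_0 − rank ∂_1 = 6 − 5 = 1, and the invariant factors of ∂_1 are all 1, so H_0 = Z.
  H_1: rank ker ∂_1 − rank ∂_2 = (6 − 5) − 0 = 1, and there is no ∂_2, so H_1 = Z.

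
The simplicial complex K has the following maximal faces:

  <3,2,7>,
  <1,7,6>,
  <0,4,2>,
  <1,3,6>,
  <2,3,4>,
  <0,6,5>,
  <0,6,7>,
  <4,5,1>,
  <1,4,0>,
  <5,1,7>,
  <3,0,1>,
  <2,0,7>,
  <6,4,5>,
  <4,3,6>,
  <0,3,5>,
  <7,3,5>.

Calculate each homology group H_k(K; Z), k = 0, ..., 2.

H_0 ≅ Z,  H_1 ≅ Z^2,  H_2 ≅ Z.

Order the vertices as 0 < 1 < 2 < 3 < 4 < 5 < 6 < 7. Listing each simplex with vertices in this order, K has dimension 2 with simplices:

  0-simplices (8): [0], [1], [2], [3], [4], [5], [6], [7]
  1-simplices (24): (24 of them)
  2-simplices (16): [0,1,3], [0,1,4], [0,2,4], [0,2,7], [0,3,5], [0,5,6], [0,6,7], [1,3,6], [1,4,5], [1,5,7], [1,6,7], [2,3,4], [2,3,7], [3,4,6], [3,5,7], [4,5,6]

Hence C_0 ≅ Z^8, C_1 ≅ Z^24, C_2 ≅ Z^16.

∂_1: C_1 → C_0 is given by ∂[p,q] = [q] − [p]. For instance
  ∂[0,2] = [2] − [0].
The resulting 8×24 matrix has rank 7, and its Smith normal form has invariant factors (1,1,1,1,1,1,1).

∂_2: C_2 → C_1 maps a triangle to the signed sum of its edges. For instance
  ∂[0,1,3] = [1,3] − [0,3] + [0,1],
  ∂[1,6,7] = [6,7] − [1,7] + [1,6].
As a 24×16 matrix over Z this has rank 15, with invariant factors (1,1,1,1,1,1,1,1,1,1,1,1,1,1,1).

Reading off H_k = ker ∂_k / im ∂_{k+1}:

  H_0: rank C_0 − rank ∂_1 = 8 − 7 = 1, and the invariant factors of ∂_1 are all 1, so H_0 = Z.
  H_1: rank ker ∂_1 − rank ∂_2 = (24 − 7) − 15 = 2, and the invariant factors of ∂_2 are all 1, so H_1 = Z^2.
  H_2: rank ker ∂_2 − rank ∂_3 = (16 − 15) − 0 = 1, and there is no ∂_3, so H_2 = Z.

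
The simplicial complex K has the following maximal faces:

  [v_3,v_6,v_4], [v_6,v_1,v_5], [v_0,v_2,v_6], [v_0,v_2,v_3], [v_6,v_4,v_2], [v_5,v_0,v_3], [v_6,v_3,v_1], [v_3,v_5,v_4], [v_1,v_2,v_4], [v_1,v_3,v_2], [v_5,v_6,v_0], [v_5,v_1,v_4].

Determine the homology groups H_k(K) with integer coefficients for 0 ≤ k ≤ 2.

H_0 = Z,  H_1 = Z_2,  H_2 = 0.

We work with the vertex ordering v_0 < v_1 < v_2 < v_3 < v_4 < v_5 < v_6. The simplices of K, each written with vertices in increasing order, are:

  0-simplices (7): [v_0], [v_1], [v_2], [v_3], [v_4], [v_5], [v_6]
  1-simplices (18): (18 of them)
  2-simplices (12): (12 of them)

so the chain groups are C_0 ≅ Z^7, C_1 ≅ Z^18, C_2 ≅ Z^12.

The boundary map ∂_1: C_1 → C_0 sends each edge [p,q] (with p < q) to q − p. For instance
  ∂[v_3,v_5] = [v_5] − [v_3].
This gives a 7×18 integer matrix of rank 6; reducing to Smith normal form yields diagonal entries (1,1,1,1,1,1).

∂_2: C_2 → C_1 acts by ∂[p,q,r] = [q,r] − [p,r] + [p,q]. For instance
  ∂[v_3,v_4,v_6] = [v_4,v_6] − [v_3,v_6] + [v_3,v_4],
  ∂[v_0,v_3,v_5] = [v_3,v_5] − [v_0,v_5] + [v_0,v_3].
The 18×12 boundary matrix has rank 12 and Smith normal form diag(1,1,1,1,1,1,1,1,1,1,1,2).

From H_k ≅ ker(∂_k) / im(∂_{k+1}) we obtain:

  H_0: rank C_0 − rank ∂_1 = 7 − 6 = 1, and the invariant factors of ∂_1 are all 1, so H_0 = Z.
  H_1: rank ker ∂_1 − rank ∂_2 = (18 − 6) − 12 = 0, and ∂_2 has invariant factor 2 > 1, so H_1 = Z_2.
  H_2: rank ker ∂_2 − rank ∂_3 = (12 − 12) − 0 = 0, and there is no ∂_3, so H_2 = 0.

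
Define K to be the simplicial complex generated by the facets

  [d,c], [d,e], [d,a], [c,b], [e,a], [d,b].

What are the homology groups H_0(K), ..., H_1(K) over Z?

Take the total order a < b < c < d < e on the vertex set. Then K (dimension 1) consists of the simplices:

  0-simplices (5): a, b, c, d, e
  1-simplices (6): ad, ae, bc, bd, cd, de

Hence C_0 ≅ Z^5, C_1 ≅ Z^6.

∂_1: C_1 → C_0 is given by ∂[p,q] = [q] − [p]. For instance
  ∂ad = d − a.
This gives a 5×6 integer matrix of rank 4; reducing to Smith normal form yields diagonal entries (1,1,1,1).

Now H_k = ker ∂_k / im ∂_{k+1}, so:

  H_0: rank C_0 − rank ∂_1 = 5 − 4 = 1, and the invariant factors of ∂_1 are all 1, so H_0 ≅ Z.
  H_1: rank ker ∂_1 − rank ∂_2 = (6 − 4) − 0 = 2, and there is no ∂_2, so H_1 ≅ Z^2.

(K is a triangulation of a wedge of 2 circles.)

H_0 ≅ Z,  H_1 ≅ Z^2.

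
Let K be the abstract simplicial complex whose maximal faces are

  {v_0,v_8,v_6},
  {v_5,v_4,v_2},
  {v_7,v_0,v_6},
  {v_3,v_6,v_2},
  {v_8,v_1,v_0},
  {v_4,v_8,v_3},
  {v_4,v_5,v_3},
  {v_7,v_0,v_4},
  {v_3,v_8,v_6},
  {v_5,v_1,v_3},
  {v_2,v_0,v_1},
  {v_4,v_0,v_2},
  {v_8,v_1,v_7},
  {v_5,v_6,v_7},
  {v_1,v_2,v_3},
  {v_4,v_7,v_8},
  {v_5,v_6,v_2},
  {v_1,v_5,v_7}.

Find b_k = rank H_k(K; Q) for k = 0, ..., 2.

b_0 = 1, b_1 = 1, b_2 = 0.

Take the total order v_0 < v_1 < v_2 < v_3 < v_4 < v_5 < v_6 < v_7 < v_8 on the vertex set. Then K (dimension 2) consists of the simplices:

  0-simplices (9): [v_0], [v_1], [v_2], [v_3], [v_4], [v_5], [v_6], [v_7], [v_8]
  1-simplices (27): (27 of them)
  2-simplices (18): (18 of them)

so the chain groups are C_0 ≅ Z^9, C_1 ≅ Z^27, C_2 ≅ Z^18.

The boundary map ∂_1: C_1 → C_0 maps an edge to its endpoints' difference, ∂[p,q] = q − p. For instance
  ∂[v_0,v_1] = [v_1] − [v_0].
The 9×27 boundary matrix has rank 8 and Smith normal form diag(1,1,1,1,1,1,1,1).

Boundary ∂_2: C_2 → C_1 sends each 2-simplex [p,q,r] to [q,r] − [p,r] + [p,q]. For instance
  ∂[v_0,v_1,v_2] = [v_1,v_2] − [v_0,v_2] + [v_0,v_1],
  ∂[v_1,v_7,v_8] = [v_7,v_8] − [v_1,v_8] + [v_1,v_7].
As a 27×18 matrix over Z this has rank 18, with invariant factors (1,1,1,1,1,1,1,1,1,1,1,1,1,1,1,1,1,2).

From H_k ≅ ker(∂_k) / im(∂_{k+1}) we obtain:

  H_0: rank C_0 − rank ∂_1 = 9 − 8 = 1, and the invariant factors of ∂_1 are all 1, so H_0 = Z.
  H_1: rank ker ∂_1 − rank ∂_2 = (27 − 8) − 18 = 1, and ∂_2 has invariant factor 2 > 1, so H_1 = Z ⊕ Z/2.
  H_2: rank ker ∂_2 − rank ∂_3 = (18 − 18) − 0 = 0, and there is no ∂_3, so H_2 = 0.

As a check, the Euler characteristic is 9 − 27 + 18 = 0, which agrees with 1 − 1 + 0 = 0.

Hence the Betti numbers are b_0 = 1, b_1 = 1, b_2 = 0.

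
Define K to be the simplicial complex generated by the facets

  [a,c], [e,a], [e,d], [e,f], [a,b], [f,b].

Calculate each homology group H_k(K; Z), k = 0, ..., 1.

K has 6 vertices, 6 edges.
rank ∂_0 = 0, rank ∂_1 = 5 ⇒ b_0 = 6 − 0 − 5 = 1; all invariant factors of ∂_1 are 1 so no torsion. So H_0 = Z.
rank ∂_1 = 5, rank ∂_2 = 0 ⇒ b_1 = 6 − 5 − 0 = 1. So H_1 = Z.

H_0 ≅ Z,  H_1 ≅ Z.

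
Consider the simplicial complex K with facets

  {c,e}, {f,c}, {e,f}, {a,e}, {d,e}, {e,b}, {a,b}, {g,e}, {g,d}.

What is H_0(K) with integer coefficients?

H_0 = Z.

Fix the vertex order a < b < c < d < e < f < g and write every simplex with vertices in increasing order. Then dim K = 1 and the simplices of K are:

  0-simplices (7): a, b, c, d, e, f, g
  1-simplices (9): ab, ae, be, ce, cf, de, dg, ef, eg

Hence C_0 ≅ Z^7, C_1 ≅ Z^9.

∂_1: C_1 → C_0 maps an edge to its endpoints' difference, ∂[p,q] = q − p.
The 7×9 boundary matrix has rank 6 and Smith normal form diag(1,1,1,1,1,1).

Reading off H_k = ker ∂_k / im ∂_{k+1}:

  H_0: rank C_0 − rank ∂_1 = 7 − 6 = 1, and the invariant factors of ∂_1 are all 1, so H_0 ≅ Z.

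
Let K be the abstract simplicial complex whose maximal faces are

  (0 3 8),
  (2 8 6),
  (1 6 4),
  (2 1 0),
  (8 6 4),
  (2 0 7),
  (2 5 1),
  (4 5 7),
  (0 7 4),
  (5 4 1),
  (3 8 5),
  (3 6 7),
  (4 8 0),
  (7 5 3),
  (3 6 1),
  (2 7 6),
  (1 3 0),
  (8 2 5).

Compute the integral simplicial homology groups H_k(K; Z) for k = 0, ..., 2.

H_0 ≅ Z,  H_1 ≅ Z^2,  H_2 ≅ Z.

Fix the vertex order 0 < 1 < 2 < 3 < 4 < 5 < 6 < 7 < 8 and write every simplex with vertices in increasing order. Then dim K = 2 and the simplices of K are:

  0-simplices (9): [0], [1], [2], [3], [4], [5], [6], [7], [8]
  1-simplices (27): (27 of them)
  2-simplices (18): [0,1,2], [0,1,3], [0,2,7], [0,3,8], [0,4,7], [0,4,8], [1,2,5], [1,3,6], [1,4,5], [1,4,6], [2,5,8], [2,6,7], [2,6,8], [3,5,7], [3,5,8], [3,6,7], [4,5,7], [4,6,8]

giving chain groups C_0 ≅ Z^9, C_1 ≅ Z^27, C_2 ≅ Z^18.

∂_1: C_1 → C_0 is given by ∂[p,q] = [q] − [p]. For instance
  ∂[1,2] = [2] − [1].
The 9×27 boundary matrix has rank 8 and Smith normal form diag(1,1,1,1,1,1,1,1).

Boundary ∂_2: C_2 → C_1 sends each 2-simplex [p,q,r] to [q,r] − [p,r] + [p,q]. For instance
  ∂[4,6,8] = [6,8] − [4,8] + [4,6],
  ∂[4,5,7] = [5,7] − [4,7] + [4,5].
As a 27×18 matrix over Z this has rank 17, with invariant factors (1,1,1,1,1,1,1,1,1,1,1,1,1,1,1,1,1).

Reading off H_k = ker ∂_k / im ∂_{k+1}:

  H_0: rank C_0 − rank ∂_1 = 9 − 8 = 1, and the invariant factors of ∂_1 are all 1, so H_0 ≅ Z.
  H_1: rank ker ∂_1 − rank ∂_2 = (27 − 8) − 17 = 2, and the invariant factors of ∂_2 are all 1, so H_1 ≅ Z^2.
  H_2: rank ker ∂_2 − rank ∂_3 = (18 − 17) − 0 = 1, and there is no ∂_3, so H_2 ≅ Z.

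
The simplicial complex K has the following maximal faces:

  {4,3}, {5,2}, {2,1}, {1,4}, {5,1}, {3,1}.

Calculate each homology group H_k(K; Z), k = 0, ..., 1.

Fix the vertex order 1 < 2 < 3 < 4 < 5 and write every simplex with vertices in increasing order. Then dim K = 1 and the simplices of K are:

  0-simplices (5): [1], [2], [3], [4], [5]
  1-simplices (6): [1,2], [1,3], [1,4], [1,5], [2,5], [3,4]

giving chain groups C_0 ≅ Z^5, C_1 ≅ Z^6.

The boundary map ∂_1: C_1 → C_0 sends each edge [p,q] (with p < q) to q − p. For instance
  ∂[2,5] = [5] − [2].
As a 5×6 matrix over Z this has rank 4, with invariant factors (1,1,1,1).

Reading off H_k = ker ∂_k / im ∂_{k+1}:

  H_0: rank C_0 − rank ∂_1 = 5 − 4 = 1, and the invariant factors of ∂_1 are all 1, so H_0 ≅ Z.
  H_1: rank ker ∂_1 − rank ∂_2 = (6 − 4) − 0 = 2, and there is no ∂_2, so H_1 ≅ Z^2.

H_0 = Z,  H_1 = Z^2.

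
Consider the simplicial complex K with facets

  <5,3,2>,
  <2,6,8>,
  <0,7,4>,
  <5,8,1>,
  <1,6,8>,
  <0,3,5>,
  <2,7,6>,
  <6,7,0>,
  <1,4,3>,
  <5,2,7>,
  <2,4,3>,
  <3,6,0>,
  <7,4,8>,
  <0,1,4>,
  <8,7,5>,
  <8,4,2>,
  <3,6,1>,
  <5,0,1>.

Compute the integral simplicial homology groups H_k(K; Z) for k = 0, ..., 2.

H_0 ≅ Z,  H_1 ≅ Z ⊕ Z/2,  H_2 = 0.

Fix the vertex order 0 < 1 < 2 < 3 < 4 < 5 < 6 < 7 < 8 and write every simplex with vertices in increasing order. Then dim K = 2 and the simplices of K are:

  0-simplices (9): [0], [1], [2], [3], [4], [5], [6], [7], [8]
  1-simplices (27): (27 of them)
  2-simplices (18): [0,1,4], [0,1,5], [0,3,5], [0,3,6], [0,4,7], [0,6,7], [1,3,4], [1,3,6], [1,5,8], [1,6,8], [2,3,4], [2,3,5], [2,4,8], [2,5,7], [2,6,7], [2,6,8], [4,7,8], [5,7,8]

so the chain groups are C_0 ≅ Z^9, C_1 ≅ Z^27, C_2 ≅ Z^18.

∂_1: C_1 → C_0 is given by ∂[p,q] = [q] − [p]. For instance
  ∂[2,7] = [7] − [2].
The resulting 9×27 matrix has rank 8, and its Smith normal form has invariant factors (1,1,1,1,1,1,1,1).

The boundary map ∂_2: C_2 → C_1 sends each 2-simplex [p,q,r] to [q,r] − [p,r] + [p,q]. For instance
  ∂[0,1,4] = [1,4] − [0,4] + [0,1],
  ∂[0,1,5] = [1,5] − [0,5] + [0,1].
The 27×18 boundary matrix has rank 18 and Smith normal form diag(1,1,1,1,1,1,1,1,1,1,1,1,1,1,1,1,1,2).

Computing H_k = (kernel of ∂_k) / (image of ∂_{k+1}):

  H_0: rank C_0 − rank ∂_1 = 9 − 8 = 1, and the invariant factors of ∂_1 are all 1, so H_0 = Z.
  H_1: rank ker ∂_1 − rank ∂_2 = (27 − 8) − 18 = 1, and ∂_2 has invariant factor 2 > 1, so H_1 = Z ⊕ Z/2.
  H_2: rank ker ∂_2 − rank ∂_3 = (18 − 18) − 0 = 0, and there is no ∂_3, so H_2 = 0.

As a check, the Euler characteristic is 9 − 27 + 18 = 0, which agrees with 1 − 1 + 0 = 0.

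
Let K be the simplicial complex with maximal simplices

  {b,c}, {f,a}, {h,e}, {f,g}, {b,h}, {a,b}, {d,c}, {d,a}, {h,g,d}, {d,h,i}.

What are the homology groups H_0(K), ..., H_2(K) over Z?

We work with the vertex ordering a < b < c < d < e < f < g < h < i. The simplices of K, each written with vertices in increasing order, are:

  0-simplices (9): a, b, c, d, e, f, g, h, i
  1-simplices (13): ab, ad, af, bc, bh, cd, dg, dh, di, eh, fg, gh, hi
  2-simplices (2): dgh, dhi

Hence C_0 ≅ Z^9, C_1 ≅ Z^13, C_2 ≅ Z^2.

The boundary map ∂_1: C_1 → C_0 maps an edge to its endpoints' difference, ∂[p,q] = q − p. For instance
  ∂bh = h − b.
The resulting 9×13 matrix has rank 8, and its Smith normal form has invariant factors (1,1,1,1,1,1,1,1).

The boundary map ∂_2: C_2 → C_1 acts by ∂[p,q,r] = [q,r] − [p,r] + [p,q]. For instance
  ∂dgh = gh − dh + dg,
  ∂dhi = hi − di + dh.
The 13×2 boundary matrix has rank 2 and Smith normal form diag(1,1).

Now H_k = ker ∂_k / im ∂_{k+1}, so:

  H_0: rank C_0 − rank ∂_1 = 9 − 8 = 1, and the invariant factors of ∂_1 are all 1, so H_0 ≅ Z.
  H_1: rank ker ∂_1 − rank ∂_2 = (13 − 8) − 2 = 3, and the invariant factors of ∂_2 are all 1, so H_1 ≅ Z^3.
  H_2: rank ker ∂_2 − rank ∂_3 = (2 − 2) − 0 = 0, and there is no ∂_3, so H_2 ≅ 0.

As a check, the Euler characteristic is 9 − 13 + 2 = -2, which agrees with 1 − 3 + 0 = -2.

H_0 ≅ Z,  H_1 ≅ Z^3,  H_2 = 0.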